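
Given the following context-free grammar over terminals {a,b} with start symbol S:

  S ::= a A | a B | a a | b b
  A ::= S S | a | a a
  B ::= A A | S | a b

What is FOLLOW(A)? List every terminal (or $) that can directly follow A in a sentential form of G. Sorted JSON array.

FIRST sets, iterate to fixpoint:
round 1:
  A via A→a: +{a}
  B via B→A A: +{a}
  S via S→a A: +{a}
  S via S→b b: +{b}
  FIRST[S]={a,b}  FIRST[A]={a}  FIRST[B]={a}
round 2:
  A via A→S S: +{b}
  B via B→A A: +{b}
  FIRST[S]={a,b}  FIRST[A]={a,b}  FIRST[B]={a,b}
round 3: done
  FIRST[S]={a,b}  FIRST[A]={a,b}  FIRST[B]={a,b}

FOLLOW iteration:
seed FOLLOW(S) with $
[1]
  A→S S: FOLLOW(S) ⊇ FIRST(S) = {a,b}; new: +{a,b}
  B→A A: FOLLOW(A) ⊇ FIRST(A) = {a,b}; new: +{a,b}
  S→a A: FOLLOW(A) ⊇ FOLLOW(S) ⊇ {$,a,b}; new: +{$}
  S→a B: FOLLOW(B) ⊇ FOLLOW(S) ⊇ {$,a,b}; new: +{$,a,b}
  FOLLOW[S]={$,a,b}  FOLLOW[A]={$,a,b}  FOLLOW[B]={$,a,b}
[2] done
  FOLLOW[S]={$,a,b}  FOLLOW[A]={$,a,b}  FOLLOW[B]={$,a,b}

FOLLOW(A) = ["$", "a", "b"]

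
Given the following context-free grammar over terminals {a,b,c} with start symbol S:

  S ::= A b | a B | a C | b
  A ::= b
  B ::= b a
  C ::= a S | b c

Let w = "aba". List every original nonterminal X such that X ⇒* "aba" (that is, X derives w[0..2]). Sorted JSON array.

CNF form of G:
  S -> A T0 | T1 B | T1 C | b
  A -> b
  B -> T0 T1
  C -> T0 T2 | T1 S
  T0 -> b
  T1 -> a
  T2 -> c

CYK fill, restricted to cells inside w[0..2]:
  [0..0]={T1}  "a"  orig:{}
  [1..1]={A,S,T0}  "b"  orig:{A,S}
  [2..2]={T1}  "a"  orig:{}
  [0..1]={C}  "ab"
  [1..2]={B}  "ba"
  [0..2]={S}  "aba"

Original NTs in T[0,2] deriving "aba": ["S"]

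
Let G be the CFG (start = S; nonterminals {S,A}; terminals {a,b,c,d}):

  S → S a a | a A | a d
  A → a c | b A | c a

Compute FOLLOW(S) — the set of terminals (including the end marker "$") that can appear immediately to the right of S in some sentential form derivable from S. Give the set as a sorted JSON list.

Compute FIRST by fixpoint:
[1]
  A via A→a c: +{a}
  A via A→b A: +{b}
  A via A→c a: +{c}
  S via S→a A: +{a}
  FIRST[S]={a}  FIRST[A]={a,b,c}
[2] — fixpoint
  FIRST[S]={a}  FIRST[A]={a,b,c}

FOLLOW sets:
seed FOLLOW(S) with $
iter 1:
  S→S a a: FOLLOW(S) ⊇ FIRST(a) = {a}; new: +{a}
  S→a A: FOLLOW(A) ⊇ FOLLOW(S) ⊇ {$,a}; new: +{$,a}
  FOLLOW[S]={$,a}  FOLLOW[A]={$,a}
iter 2: (stable)
  FOLLOW[S]={$,a}  FOLLOW[A]={$,a}

FOLLOW(S) = ["$", "a"]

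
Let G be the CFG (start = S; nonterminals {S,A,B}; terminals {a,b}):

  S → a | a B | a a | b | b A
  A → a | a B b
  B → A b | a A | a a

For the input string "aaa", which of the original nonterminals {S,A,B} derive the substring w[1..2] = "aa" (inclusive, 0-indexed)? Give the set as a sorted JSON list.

CNF form of G:
  S -> T0 B | T0 T0 | T1 A | a | b
  A -> T0 X2 | a
  B -> A T1 | T0 A | T0 T0
  T0 -> a
  T1 -> b
  X2 -> B T1

CYK fill (cells [i..j] with 1 ≤ i ≤ j ≤ 2 only):
  T[1,1] 'a' = {A,S,T0}  orig:{A,S}
  T[2,2] 'a' = {A,S,T0}  orig:{A,S}
  T[1,2] 'aa' = {B,S}

Original NTs in T[1,2] deriving "aa": ["B", "S"]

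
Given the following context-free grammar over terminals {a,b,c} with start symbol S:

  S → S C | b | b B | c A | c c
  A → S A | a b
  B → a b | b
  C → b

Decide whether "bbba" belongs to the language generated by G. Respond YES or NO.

CNF form of G:
  S -> S C | T1 B | T2 A | T2 T2 | b
  A -> S A | T0 T1
  B -> T0 T1 | b
  C -> b
  T0 -> a
  T1 -> b
  T2 -> c

CYK table (by increasing span):
  T[0,0] 'b' = {B,C,S,T1}  orig:{B,C,S}
  T[1,1] 'b' = {B,C,S,T1}  orig:{B,C,S}
  T[2,2] 'b' = {B,C,S,T1}  orig:{B,C,S}
  T[3,3] 'a' = {T0}  orig:{}
  T[0,1] 'bb' = {S}
  T[1,2] 'bb' = {S}
  T[2,3] 'ba' = ∅
  T[0,2] 'bbb' = {S}
  T[1,3] 'bba' = ∅
  T[0,3] 'bbba' = ∅

S ∉ T[0,3] ⇒ NO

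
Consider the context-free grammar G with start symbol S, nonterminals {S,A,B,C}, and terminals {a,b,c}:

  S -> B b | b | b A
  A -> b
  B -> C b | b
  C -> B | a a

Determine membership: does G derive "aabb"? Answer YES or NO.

Convert to CNF:
  S -> B T0 | T0 A | b
  A -> b
  B -> C T0 | b
  C -> C T0 | T1 T1 | b
  T0 -> b
  T1 -> a

Fill CYK table bottom-up:
  [0..0]={T1}  "a"  orig:{}
  [1..1]={T1}  "a"  orig:{}
  [2..2]={A,B,C,S,T0}  "b"  orig:{A,B,C,S}
  [3..3]={A,B,C,S,T0}  "b"  orig:{A,B,C,S}
  [0..1]={C}  "aa"
  [1..2]=∅  "ab"
  [2..3]={B,C,S}  "bb"
  [0..2]={B,C}  "aab"
  [1..3]=∅  "abb"
  [0..3]={B,C,S}  "aabb"

S ∈ T[0,3] ⇒ YES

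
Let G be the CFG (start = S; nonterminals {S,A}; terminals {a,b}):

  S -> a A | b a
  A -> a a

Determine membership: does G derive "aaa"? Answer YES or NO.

Convert to CNF:
  S -> T0 A | T1 T0
  A -> T0 T0
  T0 -> a
  T1 -> b

Fill CYK table bottom-up:
  T[0,0] 'a' = {T0}  orig:{}
  T[1,1] 'a' = {T0}  orig:{}
  T[2,2] 'a' = {T0}  orig:{}
  T[0,1] 'aa' = {A}
  T[1,2] 'aa' = {A}
  T[0,2] 'aaa' = {S}

S ∈ T[0,2] ⇒ YES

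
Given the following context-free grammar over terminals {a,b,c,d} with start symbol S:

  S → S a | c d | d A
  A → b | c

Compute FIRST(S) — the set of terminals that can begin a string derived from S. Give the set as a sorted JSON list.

FIRST iteration:
round 1:
  A via A→b: +{b}
  A via A→c: +{c}
  S via S→c d: +{c}
  S via S→d A: +{d}
  S: {c,d}  A: {b,c}
round 2: — fixpoint
  S: {c,d}  A: {b,c}

FIRST(S) = ["c", "d"]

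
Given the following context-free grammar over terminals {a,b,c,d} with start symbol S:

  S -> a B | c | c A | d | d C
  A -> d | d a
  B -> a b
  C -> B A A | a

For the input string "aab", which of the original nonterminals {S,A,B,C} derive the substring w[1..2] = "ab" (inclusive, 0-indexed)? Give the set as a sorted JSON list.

CNF form of G:
  S -> T0 C | T1 B | T3 A | c | d
  A -> T0 T1 | d
  B -> T1 T2
  C -> B X4 | a
  T0 -> d
  T1 -> a
  T2 -> b
  T3 -> c
  X4 -> A A

CYK fill (cells [i..j] with 1 ≤ i ≤ j ≤ 2 only):
  cell(1,1) a: {C,T1}  orig:{C}
  cell(2,2) b: {T2}  orig:{}
  cell(1,2) ab: {B}

Original NTs in T[1,2] deriving "ab": ["B"]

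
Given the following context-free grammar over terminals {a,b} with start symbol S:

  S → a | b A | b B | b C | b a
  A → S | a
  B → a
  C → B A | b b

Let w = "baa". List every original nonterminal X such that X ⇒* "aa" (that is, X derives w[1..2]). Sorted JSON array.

Convert to CNF:
  S -> T0 A | T0 B | T0 C | T0 T1 | a
  A -> T0 A | T0 B | T0 C | T0 T1 | a
  B -> a
  C -> B A | T0 T0
  T0 -> b
  T1 -> a

CYK table (by increasing span), restricted to cells inside w[1..2]:
  [1..1]={A,B,S,T1}  "a"  orig:{A,B,S}
  [2..2]={A,B,S,T1}  "a"  orig:{A,B,S}
  [1..2]={C}  "aa"

Original NTs in T[1,2] deriving "aa": ["C"]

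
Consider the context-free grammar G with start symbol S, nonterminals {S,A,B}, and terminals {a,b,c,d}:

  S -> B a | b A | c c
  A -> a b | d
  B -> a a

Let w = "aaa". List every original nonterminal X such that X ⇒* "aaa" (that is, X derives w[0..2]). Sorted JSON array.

Convert to CNF:
  S -> B T0 | T1 A | T2 T2
  A -> T0 T1 | d
  B -> T0 T0
  T0 -> a
  T1 -> b
  T2 -> c

CYK fill, restricted to cells inside w[0..2]:
  cell(0,0) a: {T0}  orig:{}
  cell(1,1) a: {T0}  orig:{}
  cell(2,2) a: {T0}  orig:{}
  cell(0,1) aa: {B}
  cell(1,2) aa: {B}
  cell(0,2) aaa: {S}

Original NTs in T[0,2] deriving "aaa": ["S"]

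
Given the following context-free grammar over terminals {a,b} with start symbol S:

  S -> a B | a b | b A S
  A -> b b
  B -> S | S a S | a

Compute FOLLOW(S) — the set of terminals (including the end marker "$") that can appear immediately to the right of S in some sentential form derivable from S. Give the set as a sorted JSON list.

Compute FIRST by fixpoint:
[1]
  A via A→b b: +{b}
  B via B→a: +{a}
  S via S→a B: +{a}
  S via S→b A S: +{b}
  FIRST[S]={a,b}  FIRST[A]={b}  FIRST[B]={a}
[2]
  B via B→S: +{b}
  FIRST[S]={a,b}  FIRST[A]={b}  FIRST[B]={a,b}
[3] — fixpoint
  FIRST[S]={a,b}  FIRST[A]={b}  FIRST[B]={a,b}

Compute FOLLOW by fixpoint:
initialize: $ ∈ FOLLOW(S)
pass 1:
  B→S a S: FOLLOW(S) ⊇ FIRST(a) = {a}; new: +{a}
  S→a B: FOLLOW(B) ⊇ FOLLOW(S) ⊇ {$,a}; new: +{$,a}
  S→b A S: FOLLOW(A) ⊇ FIRST(S) = {a,b}; new: +{a,b}
  S: {$,a}  A: {a,b}  B: {$,a}
pass 2: (no change)
  S: {$,a}  A: {a,b}  B: {$,a}

FOLLOW(S) = ["$", "a"]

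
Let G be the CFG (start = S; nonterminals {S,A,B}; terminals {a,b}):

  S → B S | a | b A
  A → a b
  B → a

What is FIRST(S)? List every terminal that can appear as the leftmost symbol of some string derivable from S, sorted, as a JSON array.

FIRST sets, iterate to fixpoint:
iter 1:
  A via A→a b: +{a}
  B via B→a: +{a}
  S via S→B S: +{a}
  S via S→b A: +{b}
  FIRST(S)={a,b}  FIRST(A)={a}  FIRST(B)={a}
iter 2: (no change)
  FIRST(S)={a,b}  FIRST(A)={a}  FIRST(B)={a}

FIRST(S) = ["a", "b"]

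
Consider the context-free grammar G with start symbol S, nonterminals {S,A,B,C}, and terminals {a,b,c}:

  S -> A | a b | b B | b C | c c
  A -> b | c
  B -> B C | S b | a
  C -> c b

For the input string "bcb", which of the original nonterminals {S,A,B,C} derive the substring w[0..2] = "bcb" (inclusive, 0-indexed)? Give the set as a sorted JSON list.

Convert to CNF:
  S -> T0 B | T0 C | T1 T1 | T2 T0 | b | c
  A -> b | c
  B -> B C | S T0 | a
  C -> T1 T0
  T0 -> b
  T1 -> c
  T2 -> a

CYK table (by increasing span) (cells [i..j] with 0 ≤ i ≤ j ≤ 2 only):
  [0..0]={A,S,T0}  "b"  orig:{A,S}
  [1..1]={A,S,T1}  "c"  orig:{A,S}
  [2..2]={A,S,T0}  "b"  orig:{A,S}
  [0..1]=∅  "bc"
  [1..2]={B,C}  "cb"
  [0..2]={S}  "bcb"

Original NTs in T[0,2] deriving "bcb": ["S"]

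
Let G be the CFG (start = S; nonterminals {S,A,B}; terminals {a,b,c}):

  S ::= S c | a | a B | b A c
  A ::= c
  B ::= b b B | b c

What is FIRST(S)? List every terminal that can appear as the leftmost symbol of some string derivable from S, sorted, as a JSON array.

FIRST iteration:
iter 1:
  A via A→c: +{c}
  B via B→b b B: +{b}
  S via S→a: +{a}
  S via S→b A c: +{b}
  FIRST(S)={a,b}  FIRST(A)={c}  FIRST(B)={b}
iter 2: (no change)
  FIRST(S)={a,b}  FIRST(A)={c}  FIRST(B)={b}

FIRST(S) = ["a", "b"]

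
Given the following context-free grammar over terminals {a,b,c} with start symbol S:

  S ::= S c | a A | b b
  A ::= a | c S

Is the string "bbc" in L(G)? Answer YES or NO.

CNF form of G:
  S -> S T0 | T1 A | T2 T2
  A -> T0 S | a
  T0 -> c
  T1 -> a
  T2 -> b

CYK table (by increasing span):
  cell(0,0) b: {T2}  orig:{}
  cell(1,1) b: {T2}  orig:{}
  cell(2,2) c: {T0}  orig:{}
  cell(0,1) bb: {S}
  cell(1,2) bc: ∅
  cell(0,2) bbc: {S}

S ∈ T[0,2] ⇒ YES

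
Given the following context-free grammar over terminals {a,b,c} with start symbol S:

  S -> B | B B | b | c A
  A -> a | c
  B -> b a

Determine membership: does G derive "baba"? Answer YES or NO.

CNF form of G:
  S -> B B | T0 T1 | T2 A | b
  A -> a | c
  B -> T0 T1
  T0 -> b
  T1 -> a
  T2 -> c

CYK table (by increasing span):
  [0..0]={S,T0}  "b"  orig:{S}
  [1..1]={A,T1}  "a"  orig:{A}
  [2..2]={S,T0}  "b"  orig:{S}
  [3..3]={A,T1}  "a"  orig:{A}
  [0..1]={B,S}  "ba"
  [1..2]=∅  "ab"
  [2..3]={B,S}  "ba"
  [0..2]=∅  "bab"
  [1..3]=∅  "aba"
  [0..3]={S}  "baba"

S ∈ T[0,3] ⇒ YES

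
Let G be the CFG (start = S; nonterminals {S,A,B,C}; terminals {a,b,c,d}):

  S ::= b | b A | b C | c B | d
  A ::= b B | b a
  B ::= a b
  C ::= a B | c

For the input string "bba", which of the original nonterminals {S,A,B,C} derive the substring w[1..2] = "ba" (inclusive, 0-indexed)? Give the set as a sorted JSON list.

CNF form of G:
  S -> T0 A | T0 C | T2 B | b | d
  A -> T0 B | T0 T1
  B -> T1 T0
  C -> T1 B | c
  T0 -> b
  T1 -> a
  T2 -> c

CYK table (by increasing span) (cells [i..j] with 1 ≤ i ≤ j ≤ 2 only):
  [1..1]={S,T0}  "b"  orig:{S}
  [2..2]={T1}  "a"  orig:{}
  [1..2]={A}  "ba"

Original NTs in T[1,2] deriving "ba": ["A"]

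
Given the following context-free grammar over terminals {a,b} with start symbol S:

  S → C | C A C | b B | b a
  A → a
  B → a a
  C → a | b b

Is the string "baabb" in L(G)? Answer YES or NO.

Convert to CNF:
  S -> C X2 | T1 B | T1 T0 | T1 T1 | a
  A -> a
  B -> T0 T0
  C -> T1 T1 | a
  T0 -> a
  T1 -> b
  X2 -> A C

CYK fill:
  [0..0]={T1}  "b"  orig:{}
  [1..1]={A,C,S,T0}  "a"  orig:{A,C,S}
  [2..2]={A,C,S,T0}  "a"  orig:{A,C,S}
  [3..3]={T1}  "b"  orig:{}
  [4..4]={T1}  "b"  orig:{}
  [0..1]={S}  "ba"
  [1..2]={B,X2}  "aa"  orig:{B}
  [2..3]=∅  "ab"
  [3..4]={C,S}  "bb"
  [0..2]={S}  "baa"
  [1..3]=∅  "aab"
  [2..4]={X2}  "abb"  orig:{}
  [0..3]=∅  "baab"
  [1..4]={S}  "aabb"
  [0..4]=∅  "baabb"

S ∉ T[0,4] ⇒ NO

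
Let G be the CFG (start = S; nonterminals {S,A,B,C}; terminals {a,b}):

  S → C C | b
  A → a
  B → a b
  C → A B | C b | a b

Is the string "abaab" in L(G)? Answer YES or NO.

CNF form of G:
  S -> C C | b
  A -> a
  B -> T0 T1
  C -> A B | C T1 | T0 T1
  T0 -> a
  T1 -> b

CYK table (by increasing span):
  cell(0,0) a: {A,T0}  orig:{A}
  cell(1,1) b: {S,T1}  orig:{S}
  cell(2,2) a: {A,T0}  orig:{A}
  cell(3,3) a: {A,T0}  orig:{A}
  cell(4,4) b: {S,T1}  orig:{S}
  cell(0,1) ab: {B,C}
  cell(1,2) ba: ∅
  cell(2,3) aa: ∅
  cell(3,4) ab: {B,C}
  cell(0,2) aba: ∅
  cell(1,3) baa: ∅
  cell(2,4) aab: {C}
  cell(0,3) abaa: ∅
  cell(1,4) baab: ∅
  cell(0,4) abaab: {S}

S ∈ T[0,4] ⇒ YES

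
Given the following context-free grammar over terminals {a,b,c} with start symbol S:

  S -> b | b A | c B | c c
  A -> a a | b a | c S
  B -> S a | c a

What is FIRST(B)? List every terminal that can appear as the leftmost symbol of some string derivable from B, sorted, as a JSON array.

Compute FIRST by fixpoint:
[1]
  A via A→a a: +{a}
  A via A→b a: +{b}
  A via A→c S: +{c}
  B via B→c a: +{c}
  S via S→b: +{b}
  S via S→c B: +{c}
  FIRST[S]={b,c}  FIRST[A]={a,b,c}  FIRST[B]={c}
[2]
  B via B→S a: +{b}
  FIRST[S]={b,c}  FIRST[A]={a,b,c}  FIRST[B]={b,c}
[3] (no change)
  FIRST[S]={b,c}  FIRST[A]={a,b,c}  FIRST[B]={b,c}

FIRST(B) = ["b", "c"]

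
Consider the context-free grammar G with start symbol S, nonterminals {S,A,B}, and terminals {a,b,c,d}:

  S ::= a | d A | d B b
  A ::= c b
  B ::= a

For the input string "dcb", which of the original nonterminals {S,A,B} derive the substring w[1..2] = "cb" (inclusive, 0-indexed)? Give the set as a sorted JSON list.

CNF form of G:
  S -> T2 A | T2 X3 | a
  A -> T0 T1
  B -> a
  T0 -> c
  T1 -> b
  T2 -> d
  X3 -> B T1

Fill CYK table bottom-up — only the sub-triangle for w[1..2]:
  cell(1,1) c: {T0}  orig:{}
  cell(2,2) b: {T1}  orig:{}
  cell(1,2) cb: {A}

Original NTs in T[1,2] deriving "cb": ["A"]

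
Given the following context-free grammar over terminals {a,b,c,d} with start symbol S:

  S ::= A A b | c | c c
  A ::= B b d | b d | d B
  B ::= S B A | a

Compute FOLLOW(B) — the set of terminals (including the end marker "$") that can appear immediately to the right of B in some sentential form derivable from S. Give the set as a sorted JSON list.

FIRST iteration:
[1]
  A via A→b d: +{b}
  A via A→d B: +{d}
  B via B→a: +{a}
  S via S→A A b: +{b,d}
  S via S→c: +{c}
  FIRST(S)={b,c,d}  FIRST(A)={b,d}  FIRST(B)={a}
[2]
  A via A→B b d: +{a}
  B via B→S B A: +{b,c,d}
  S via S→A A b: +{a}
  FIRST(S)={a,b,c,d}  FIRST(A)={a,b,d}  FIRST(B)={a,b,c,d}
[3]
  A via A→B b d: +{c}
  FIRST(S)={a,b,c,d}  FIRST(A)={a,b,c,d}  FIRST(B)={a,b,c,d}
[4] (no change)
  FIRST(S)={a,b,c,d}  FIRST(A)={a,b,c,d}  FIRST(B)={a,b,c,d}

FOLLOW iteration:
seed FOLLOW(S) with $
[1]
  A→B b d: FOLLOW(B) ⊇ FIRST(b) = {b}; new: +{b}
  B→S B A: FOLLOW(S) ⊇ FIRST(B) = {a,b,c,d}; new: +{a,b,c,d}
  B→S B A: FOLLOW(B) ⊇ FIRST(A) = {a,b,c,d}; new: +{a,c,d}
  B→S B A: FOLLOW(A) ⊇ FOLLOW(B) ⊇ {a,b,c,d}; new: +{a,b,c,d}
  FOLLOW[S]={$,a,b,c,d}  FOLLOW[A]={a,b,c,d}  FOLLOW[B]={a,b,c,d}
[2] (stable)
  FOLLOW[S]={$,a,b,c,d}  FOLLOW[A]={a,b,c,d}  FOLLOW[B]={a,b,c,d}

FOLLOW(B) = ["a", "b", "c", "d"]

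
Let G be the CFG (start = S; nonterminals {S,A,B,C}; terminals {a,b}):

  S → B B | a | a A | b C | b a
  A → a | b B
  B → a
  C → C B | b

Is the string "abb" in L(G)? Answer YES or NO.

Convert to CNF:
  S -> B B | T0 C | T0 T1 | T1 A | a
  A -> T0 B | a
  B -> a
  C -> C B | b
  T0 -> b
  T1 -> a

Fill CYK table bottom-up:
  cell(0,0) a: {A,B,S,T1}  orig:{A,B,S}
  cell(1,1) b: {C,T0}  orig:{C}
  cell(2,2) b: {C,T0}  orig:{C}
  cell(0,1) ab: ∅
  cell(1,2) bb: {S}
  cell(0,2) abb: ∅

S ∉ T[0,2] ⇒ NO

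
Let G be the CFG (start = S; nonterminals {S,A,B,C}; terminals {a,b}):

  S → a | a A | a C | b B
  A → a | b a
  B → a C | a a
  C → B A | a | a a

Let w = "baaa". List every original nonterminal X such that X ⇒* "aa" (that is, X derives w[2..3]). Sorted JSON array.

Convert to CNF:
  S -> T0 B | T1 A | T1 C | a
  A -> T0 T1 | a
  B -> T1 C | T1 T1
  C -> B A | T1 T1 | a
  T0 -> b
  T1 -> a

CYK fill — only the sub-triangle for w[2..3]:
  [2..2]={A,C,S,T1}  "a"  orig:{A,C,S}
  [3..3]={A,C,S,T1}  "a"  orig:{A,C,S}
  [2..3]={B,C,S}  "aa"

Original NTs in T[2,3] deriving "aa": ["B", "C", "S"]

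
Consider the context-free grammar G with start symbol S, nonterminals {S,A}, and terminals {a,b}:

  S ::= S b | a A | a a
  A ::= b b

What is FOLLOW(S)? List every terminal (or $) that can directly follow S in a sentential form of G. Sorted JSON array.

FIRST sets, iterate to fixpoint:
[1]
  A via A→b b: +{b}
  S via S→a A: +{a}
  FIRST(S)={a}  FIRST(A)={b}
[2] (stable)
  FIRST(S)={a}  FIRST(A)={b}

Compute FOLLOW by fixpoint:
initialize: $ ∈ FOLLOW(S)
round 1:
  S→S b: FOLLOW(S) ⊇ FIRST(b) = {b}; new: +{b}
  S→a A: FOLLOW(A) ⊇ FOLLOW(S) ⊇ {$,b}; new: +{$,b}
  FOLLOW(S)={$,b}  FOLLOW(A)={$,b}
round 2: done
  FOLLOW(S)={$,b}  FOLLOW(A)={$,b}

FOLLOW(S) = ["$", "b"]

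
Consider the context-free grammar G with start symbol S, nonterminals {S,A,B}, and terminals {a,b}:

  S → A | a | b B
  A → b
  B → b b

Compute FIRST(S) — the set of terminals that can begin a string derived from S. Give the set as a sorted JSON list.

Compute FIRST by fixpoint:
[1]
  A via A→b: +{b}
  B via B→b b: +{b}
  S via S→A: +{b}
  S via S→a: +{a}
  S: {a,b}  A: {b}  B: {b}
[2] done
  S: {a,b}  A: {b}  B: {b}

FIRST(S) = ["a", "b"]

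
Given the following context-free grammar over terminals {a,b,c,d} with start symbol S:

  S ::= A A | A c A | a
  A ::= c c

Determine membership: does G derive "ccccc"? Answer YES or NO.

Convert to CNF:
  S -> A A | A X1 | a
  A -> T0 T0
  T0 -> c
  X1 -> T0 A

CYK fill:
  cell(0,0) c: {T0}  orig:{}
  cell(1,1) c: {T0}  orig:{}
  cell(2,2) c: {T0}  orig:{}
  cell(3,3) c: {T0}  orig:{}
  cell(4,4) c: {T0}  orig:{}
  cell(0,1) cc: {A}
  cell(1,2) cc: {A}
  cell(2,3) cc: {A}
  cell(3,4) cc: {A}
  cell(0,2) ccc: {X1}  orig:{}
  cell(1,3) ccc: {X1}  orig:{}
  cell(2,4) ccc: {X1}  orig:{}
  cell(0,3) cccc: {S}
  cell(1,4) cccc: {S}
  cell(0,4) ccccc: {S}

S ∈ T[0,4] ⇒ YES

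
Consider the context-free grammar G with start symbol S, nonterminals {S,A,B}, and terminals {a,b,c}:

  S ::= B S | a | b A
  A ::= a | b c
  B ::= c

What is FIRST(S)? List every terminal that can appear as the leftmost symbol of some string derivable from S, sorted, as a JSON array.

Compute FIRST by fixpoint:
iter 1:
  A via A→a: +{a}
  A via A→b c: +{b}
  B via B→c: +{c}
  S via S→B S: +{c}
  S via S→a: +{a}
  S via S→b A: +{b}
  FIRST[S]={a,b,c}  FIRST[A]={a,b}  FIRST[B]={c}
iter 2: (stable)
  FIRST[S]={a,b,c}  FIRST[A]={a,b}  FIRST[B]={c}

FIRST(S) = ["a", "b", "c"]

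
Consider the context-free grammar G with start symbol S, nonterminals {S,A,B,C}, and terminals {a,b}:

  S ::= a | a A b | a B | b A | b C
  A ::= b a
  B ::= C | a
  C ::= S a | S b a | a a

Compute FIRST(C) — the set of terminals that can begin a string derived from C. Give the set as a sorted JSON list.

FIRST iteration:
iter 1:
  A via A→b a: +{b}
  B via B→a: +{a}
  C via C→a a: +{a}
  S via S→a: +{a}
  S via S→b A: +{b}
  FIRST[S]={a,b}  FIRST[A]={b}  FIRST[B]={a}  FIRST[C]={a}
iter 2:
  C via C→S a: +{b}
  FIRST[S]={a,b}  FIRST[A]={b}  FIRST[B]={a}  FIRST[C]={a,b}
iter 3:
  B via B→C: +{b}
  FIRST[S]={a,b}  FIRST[A]={b}  FIRST[B]={a,b}  FIRST[C]={a,b}
iter 4: — fixpoint
  FIRST[S]={a,b}  FIRST[A]={b}  FIRST[B]={a,b}  FIRST[C]={a,b}

FIRST(C) = ["a", "b"]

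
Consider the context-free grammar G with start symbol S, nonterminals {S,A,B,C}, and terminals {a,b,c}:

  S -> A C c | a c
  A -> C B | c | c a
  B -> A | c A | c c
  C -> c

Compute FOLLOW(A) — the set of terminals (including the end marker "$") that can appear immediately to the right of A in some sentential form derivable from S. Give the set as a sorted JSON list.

Compute FIRST by fixpoint:
iter 1:
  A via A→c: +{c}
  B via B→A: +{c}
  C via C→c: +{c}
  S via S→A C c: +{c}
  S via S→a c: +{a}
  FIRST[S]={a,c}  FIRST[A]={c}  FIRST[B]={c}  FIRST[C]={c}
iter 2: done
  FIRST[S]={a,c}  FIRST[A]={c}  FIRST[B]={c}  FIRST[C]={c}

FOLLOW iteration:
seed FOLLOW(S) with $
round 1:
  A→C B: FOLLOW(C) ⊇ FIRST(B) = {c}; new: +{c}
  S→A C c: FOLLOW(A) ⊇ FIRST(C) = {c}; new: +{c}
  S: {$}  A: {c}  B: {}  C: {c}
round 2:
  A→C B: FOLLOW(B) ⊇ FOLLOW(A) ⊇ {c}; new: +{c}
  S: {$}  A: {c}  B: {c}  C: {c}
round 3: (no change)
  S: {$}  A: {c}  B: {c}  C: {c}

FOLLOW(A) = ["c"]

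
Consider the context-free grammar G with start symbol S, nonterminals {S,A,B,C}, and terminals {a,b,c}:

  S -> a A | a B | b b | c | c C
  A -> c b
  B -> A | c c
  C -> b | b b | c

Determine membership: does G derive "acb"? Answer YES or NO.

CNF form of G:
  S -> T0 C | T1 T1 | T2 A | T2 B | c
  A -> T0 T1
  B -> T0 T0 | T0 T1
  C -> T1 T1 | b | c
  T0 -> c
  T1 -> b
  T2 -> a

CYK fill:
  [0..0]={T2}  "a"  orig:{}
  [1..1]={C,S,T0}  "c"  orig:{C,S}
  [2..2]={C,T1}  "b"  orig:{C}
  [0..1]=∅  "ac"
  [1..2]={A,B,S}  "cb"
  [0..2]={S}  "acb"

S ∈ T[0,2] ⇒ YES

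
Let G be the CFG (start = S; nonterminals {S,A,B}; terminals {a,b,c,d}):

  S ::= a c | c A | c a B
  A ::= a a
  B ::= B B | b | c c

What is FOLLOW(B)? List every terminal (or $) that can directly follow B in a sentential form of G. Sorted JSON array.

Compute FIRST by fixpoint:
round 1:
  A via A→a a: +{a}
  B via B→b: +{b}
  B via B→c c: +{c}
  S via S→a c: +{a}
  S via S→c A: +{c}
  FIRST(S)={a,c}  FIRST(A)={a}  FIRST(B)={b,c}
round 2: (stable)
  FIRST(S)={a,c}  FIRST(A)={a}  FIRST(B)={b,c}

FOLLOW iteration:
seed FOLLOW(S) with $
round 1:
  B→B B: FOLLOW(B) ⊇ FIRST(B) = {b,c}; new: +{b,c}
  S→c A: FOLLOW(A) ⊇ FOLLOW(S) ⊇ {$}; new: +{$}
  S→c a B: FOLLOW(B) ⊇ FOLLOW(S) ⊇ {$}; new: +{$}
  FOLLOW(S)={$}  FOLLOW(A)={$}  FOLLOW(B)={$,b,c}
round 2: — fixpoint
  FOLLOW(S)={$}  FOLLOW(A)={$}  FOLLOW(B)={$,b,c}

FOLLOW(B) = ["$", "b", "c"]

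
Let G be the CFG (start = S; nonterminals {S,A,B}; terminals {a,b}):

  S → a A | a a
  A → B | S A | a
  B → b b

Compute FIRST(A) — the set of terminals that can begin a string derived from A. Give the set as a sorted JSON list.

FIRST sets, iterate to fixpoint:
iter 1:
  A via A→a: +{a}
  B via B→b b: +{b}
  S via S→a A: +{a}
  FIRST[S]={a}  FIRST[A]={a}  FIRST[B]={b}
iter 2:
  A via A→B: +{b}
  FIRST[S]={a}  FIRST[A]={a,b}  FIRST[B]={b}
iter 3: done
  FIRST[S]={a}  FIRST[A]={a,b}  FIRST[B]={b}

FIRST(A) = ["a", "b"]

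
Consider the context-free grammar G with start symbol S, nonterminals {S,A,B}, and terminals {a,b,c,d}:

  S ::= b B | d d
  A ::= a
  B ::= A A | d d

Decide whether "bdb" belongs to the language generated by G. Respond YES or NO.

Convert to CNF:
  S -> T0 T0 | T1 B
  A -> a
  B -> A A | T0 T0
  T0 -> d
  T1 -> b

CYK table (by increasing span):
  [0..0]={T1}  "b"  orig:{}
  [1..1]={T0}  "d"  orig:{}
  [2..2]={T1}  "b"  orig:{}
  [0..1]=∅  "bd"
  [1..2]=∅  "db"
  [0..2]=∅  "bdb"

S ∉ T[0,2] ⇒ NO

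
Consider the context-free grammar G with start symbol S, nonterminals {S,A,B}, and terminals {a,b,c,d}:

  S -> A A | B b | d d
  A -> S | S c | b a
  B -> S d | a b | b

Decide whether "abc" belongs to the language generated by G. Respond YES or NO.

CNF form of G:
  S -> A A | B T0 | T3 T3
  A -> A A | B T0 | S T1 | T0 T2 | T3 T3
  B -> S T3 | T2 T0 | b
  T0 -> b
  T1 -> c
  T2 -> a
  T3 -> d

Fill CYK table bottom-up:
  cell(0,0) a: {T2}  orig:{}
  cell(1,1) b: {B,T0}  orig:{B}
  cell(2,2) c: {T1}  orig:{}
  cell(0,1) ab: {B}
  cell(1,2) bc: ∅
  cell(0,2) abc: ∅

S ∉ T[0,2] ⇒ NO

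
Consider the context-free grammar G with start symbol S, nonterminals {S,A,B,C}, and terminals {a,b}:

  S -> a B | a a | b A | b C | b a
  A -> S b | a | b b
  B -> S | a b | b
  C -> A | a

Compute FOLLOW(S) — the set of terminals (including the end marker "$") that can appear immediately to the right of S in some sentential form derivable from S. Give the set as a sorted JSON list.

Compute FIRST by fixpoint:
pass 1:
  A via A→a: +{a}
  A via A→b b: +{b}
  B via B→a b: +{a}
  B via B→b: +{b}
  C via C→A: +{a,b}
  S via S→a B: +{a}
  S via S→b A: +{b}
  S: {a,b}  A: {a,b}  B: {a,b}  C: {a,b}
pass 2: — fixpoint
  S: {a,b}  A: {a,b}  B: {a,b}  C: {a,b}

FOLLOW sets:
seed FOLLOW(S) with $
pass 1:
  A→S b: FOLLOW(S) ⊇ FIRST(b) = {b}; new: +{b}
  S→a B: FOLLOW(B) ⊇ FOLLOW(S) ⊇ {$,b}; new: +{$,b}
  S→b A: FOLLOW(A) ⊇ FOLLOW(S) ⊇ {$,b}; new: +{$,b}
  S→b C: FOLLOW(C) ⊇ FOLLOW(S) ⊇ {$,b}; new: +{$,b}
  FOLLOW(S)={$,b}  FOLLOW(A)={$,b}  FOLLOW(B)={$,b}  FOLLOW(C)={$,b}
pass 2: done
  FOLLOW(S)={$,b}  FOLLOW(A)={$,b}  FOLLOW(B)={$,b}  FOLLOW(C)={$,b}

FOLLOW(S) = ["$", "b"]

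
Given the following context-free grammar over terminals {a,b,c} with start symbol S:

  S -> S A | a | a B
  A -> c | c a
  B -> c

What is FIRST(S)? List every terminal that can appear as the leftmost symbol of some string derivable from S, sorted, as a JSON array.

FIRST sets, iterate to fixpoint:
[1]
  A via A→c: +{c}
  B via B→c: +{c}
  S via S→a: +{a}
  FIRST[S]={a}  FIRST[A]={c}  FIRST[B]={c}
[2] (no change)
  FIRST[S]={a}  FIRST[A]={c}  FIRST[B]={c}

FIRST(S) = ["a"]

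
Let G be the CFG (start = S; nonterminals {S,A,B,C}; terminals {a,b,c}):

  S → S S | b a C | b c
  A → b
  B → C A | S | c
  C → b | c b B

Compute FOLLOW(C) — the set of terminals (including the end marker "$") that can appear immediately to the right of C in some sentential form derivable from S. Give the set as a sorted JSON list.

FIRST iteration:
pass 1:
  A via A→b: +{b}
  B via B→c: +{c}
  C via C→b: +{b}
  C via C→c b B: +{c}
  S via S→b a C: +{b}
  FIRST(S)={b}  FIRST(A)={b}  FIRST(B)={c}  FIRST(C)={b,c}
pass 2:
  B via B→C A: +{b}
  FIRST(S)={b}  FIRST(A)={b}  FIRST(B)={b,c}  FIRST(C)={b,c}
pass 3: — fixpoint
  FIRST(S)={b}  FIRST(A)={b}  FIRST(B)={b,c}  FIRST(C)={b,c}

Compute FOLLOW by fixpoint:
FOLLOW(S) := {$}
pass 1:
  B→C A: FOLLOW(C) ⊇ FIRST(A) = {b}; new: +{b}
  C→c b B: FOLLOW(B) ⊇ FOLLOW(C) ⊇ {b}; new: +{b}
  S→S S: FOLLOW(S) ⊇ FIRST(S) = {b}; new: +{b}
  S→b a C: FOLLOW(C) ⊇ FOLLOW(S) ⊇ {$,b}; new: +{$}
  S: {$,b}  A: {}  B: {b}  C: {$,b}
pass 2:
  B→C A: FOLLOW(A) ⊇ FOLLOW(B) ⊇ {b}; new: +{b}
  C→c b B: FOLLOW(B) ⊇ FOLLOW(C) ⊇ {$,b}; new: +{$}
  S: {$,b}  A: {b}  B: {$,b}  C: {$,b}
pass 3:
  B→C A: FOLLOW(A) ⊇ FOLLOW(B) ⊇ {$,b}; new: +{$}
  S: {$,b}  A: {$,b}  B: {$,b}  C: {$,b}
pass 4: — fixpoint
  S: {$,b}  A: {$,b}  B: {$,b}  C: {$,b}

FOLLOW(C) = ["$", "b"]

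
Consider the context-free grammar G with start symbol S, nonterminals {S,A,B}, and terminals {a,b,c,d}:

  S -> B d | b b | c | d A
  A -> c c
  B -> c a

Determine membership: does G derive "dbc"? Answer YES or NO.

Convert to CNF:
  S -> B T2 | T2 A | T3 T3 | c
  A -> T0 T0
  B -> T0 T1
  T0 -> c
  T1 -> a
  T2 -> d
  T3 -> b

Fill CYK table bottom-up:
  cell(0,0) d: {T2}  orig:{}
  cell(1,1) b: {T3}  orig:{}
  cell(2,2) c: {S,T0}  orig:{S}
  cell(0,1) db: ∅
  cell(1,2) bc: ∅
  cell(0,2) dbc: ∅

S ∉ T[0,2] ⇒ NO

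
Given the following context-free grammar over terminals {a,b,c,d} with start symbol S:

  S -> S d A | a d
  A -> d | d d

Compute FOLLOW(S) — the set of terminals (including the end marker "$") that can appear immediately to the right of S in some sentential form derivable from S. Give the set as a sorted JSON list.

FIRST iteration:
round 1:
  A via A→d: +{d}
  S via S→a d: +{a}
  FIRST(S)={a}  FIRST(A)={d}
round 2: — fixpoint
  FIRST(S)={a}  FIRST(A)={d}

FOLLOW sets:
FOLLOW(S) := {$}
[1]
  S→S d A: FOLLOW(S) ⊇ FIRST(d) = {d}; new: +{d}
  S→S d A: FOLLOW(A) ⊇ FOLLOW(S) ⊇ {$,d}; new: +{$,d}
  FOLLOW(S)={$,d}  FOLLOW(A)={$,d}
[2] (no change)
  FOLLOW(S)={$,d}  FOLLOW(A)={$,d}

FOLLOW(S) = ["$", "d"]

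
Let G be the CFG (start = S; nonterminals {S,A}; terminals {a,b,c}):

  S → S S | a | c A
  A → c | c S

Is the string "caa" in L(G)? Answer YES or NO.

Convert to CNF:
  S -> S S | T0 A | a
  A -> T0 S | c
  T0 -> c

CYK fill:
  T[0,0] 'c' = {A,T0}  orig:{A}
  T[1,1] 'a' = {S}
  T[2,2] 'a' = {S}
  T[0,1] 'ca' = {A}
  T[1,2] 'aa' = {S}
  T[0,2] 'caa' = {A}

S ∉ T[0,2] ⇒ NO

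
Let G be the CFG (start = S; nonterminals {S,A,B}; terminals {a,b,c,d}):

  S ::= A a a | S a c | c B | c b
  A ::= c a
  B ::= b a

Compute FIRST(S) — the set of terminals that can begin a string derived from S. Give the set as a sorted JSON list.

Compute FIRST by fixpoint:
round 1:
  A via A→c a: +{c}
  B via B→b a: +{b}
  S via S→A a a: +{c}
  FIRST(S)={c}  FIRST(A)={c}  FIRST(B)={b}
round 2: (stable)
  FIRST(S)={c}  FIRST(A)={c}  FIRST(B)={b}

FIRST(S) = ["c"]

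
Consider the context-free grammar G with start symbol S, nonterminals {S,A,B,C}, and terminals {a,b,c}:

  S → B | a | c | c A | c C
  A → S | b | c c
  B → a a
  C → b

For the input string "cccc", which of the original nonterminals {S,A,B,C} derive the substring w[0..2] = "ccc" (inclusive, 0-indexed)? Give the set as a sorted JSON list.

Convert to CNF:
  S -> T0 T0 | T1 A | T1 C | a | c
  A -> T0 T0 | T1 A | T1 C | T1 T1 | a | b | c
  B -> T0 T0
  C -> b
  T0 -> a
  T1 -> c

CYK fill (cells [i..j] with 0 ≤ i ≤ j ≤ 2 only):
  T[0,0] 'c' = {A,S,T1}  orig:{A,S}
  T[1,1] 'c' = {A,S,T1}  orig:{A,S}
  T[2,2] 'c' = {A,S,T1}  orig:{A,S}
  T[0,1] 'cc' = {A,S}
  T[1,2] 'cc' = {A,S}
  T[0,2] 'ccc' = {A,S}

Original NTs in T[0,2] deriving "ccc": ["A", "S"]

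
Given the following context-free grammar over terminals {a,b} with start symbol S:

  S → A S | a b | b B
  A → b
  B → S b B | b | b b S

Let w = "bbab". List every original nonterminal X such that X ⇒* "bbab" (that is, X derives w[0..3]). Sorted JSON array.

Convert to CNF:
  S -> A S | T0 B | T1 T0
  A -> b
  B -> S X2 | T0 X3 | b
  T0 -> b
  T1 -> a
  X2 -> T0 B
  X3 -> T0 S

CYK fill, restricted to cells inside w[0..3]:
  cell(0,0) b: {A,B,T0}  orig:{A,B}
  cell(1,1) b: {A,B,T0}  orig:{A,B}
  cell(2,2) a: {T1}  orig:{}
  cell(3,3) b: {A,B,T0}  orig:{A,B}
  cell(0,1) bb: {S,X2}  orig:{S}
  cell(1,2) ba: ∅
  cell(2,3) ab: {S}
  cell(0,2) bba: ∅
  cell(1,3) bab: {S,X3}  orig:{S}
  cell(0,3) bbab: {B,S,X3}  orig:{B,S}

Original NTs in T[0,3] deriving "bbab": ["B", "S"]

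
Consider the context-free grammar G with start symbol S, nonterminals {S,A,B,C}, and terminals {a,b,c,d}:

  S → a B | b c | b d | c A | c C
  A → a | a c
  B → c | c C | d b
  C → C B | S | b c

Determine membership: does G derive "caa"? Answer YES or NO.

Convert to CNF:
  S -> T0 B | T1 A | T1 C | T3 T1 | T3 T2
  A -> T0 T1 | a
  B -> T1 C | T2 T3 | c
  C -> C B | T0 B | T1 A | T1 C | T3 T1 | T3 T2
  T0 -> a
  T1 -> c
  T2 -> d
  T3 -> b

CYK fill:
  cell(0,0) c: {B,T1}  orig:{B}
  cell(1,1) a: {A,T0}  orig:{A}
  cell(2,2) a: {A,T0}  orig:{A}
  cell(0,1) ca: {C,S}
  cell(1,2) aa: ∅
  cell(0,2) caa: ∅

S ∉ T[0,2] ⇒ NO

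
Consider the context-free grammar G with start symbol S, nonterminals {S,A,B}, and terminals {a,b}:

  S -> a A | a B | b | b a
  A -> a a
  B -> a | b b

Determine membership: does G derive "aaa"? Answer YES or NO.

Convert to CNF:
  S -> T0 A | T0 B | T1 T0 | b
  A -> T0 T0
  B -> T1 T1 | a
  T0 -> a
  T1 -> b

CYK fill:
  [0..0]={B,T0}  "a"  orig:{B}
  [1..1]={B,T0}  "a"  orig:{B}
  [2..2]={B,T0}  "a"  orig:{B}
  [0..1]={A,S}  "aa"
  [1..2]={A,S}  "aa"
  [0..2]={S}  "aaa"

S ∈ T[0,2] ⇒ YES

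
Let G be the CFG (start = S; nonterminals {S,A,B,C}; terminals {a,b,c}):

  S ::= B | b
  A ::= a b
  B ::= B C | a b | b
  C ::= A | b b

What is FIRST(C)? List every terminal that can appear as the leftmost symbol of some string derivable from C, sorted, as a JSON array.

FIRST sets, iterate to fixpoint:
pass 1:
  A via A→a b: +{a}
  B via B→a b: +{a}
  B via B→b: +{b}
  C via C→A: +{a}
  C via C→b b: +{b}
  S via S→B: +{a,b}
  FIRST(S)={a,b}  FIRST(A)={a}  FIRST(B)={a,b}  FIRST(C)={a,b}
pass 2: — fixpoint
  FIRST(S)={a,b}  FIRST(A)={a}  FIRST(B)={a,b}  FIRST(C)={a,b}

FIRST(C) = ["a", "b"]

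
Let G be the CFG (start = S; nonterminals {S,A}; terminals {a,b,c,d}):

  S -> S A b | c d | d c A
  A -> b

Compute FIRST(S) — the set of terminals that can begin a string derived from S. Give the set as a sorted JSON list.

FIRST iteration:
round 1:
  A via A→b: +{b}
  S via S→c d: +{c}
  S via S→d c A: +{d}
  FIRST[S]={c,d}  FIRST[A]={b}
round 2: (stable)
  FIRST[S]={c,d}  FIRST[A]={b}

FIRST(S) = ["c", "d"]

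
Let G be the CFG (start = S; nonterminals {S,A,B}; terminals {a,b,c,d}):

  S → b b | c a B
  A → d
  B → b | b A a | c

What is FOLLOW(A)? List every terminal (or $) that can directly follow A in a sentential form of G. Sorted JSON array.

FIRST sets, iterate to fixpoint:
[1]
  A via A→d: +{d}
  B via B→b: +{b}
  B via B→c: +{c}
  S via S→b b: +{b}
  S via S→c a B: +{c}
  FIRST(S)={b,c}  FIRST(A)={d}  FIRST(B)={b,c}
[2] (stable)
  FIRST(S)={b,c}  FIRST(A)={d}  FIRST(B)={b,c}

FOLLOW sets:
seed FOLLOW(S) with $
iter 1:
  B→b A a: FOLLOW(A) ⊇ FIRST(a) = {a}; new: +{a}
  S→c a B: FOLLOW(B) ⊇ FOLLOW(S) ⊇ {$}; new: +{$}
  FOLLOW[S]={$}  FOLLOW[A]={a}  FOLLOW[B]={$}
iter 2: (no change)
  FOLLOW[S]={$}  FOLLOW[A]={a}  FOLLOW[B]={$}

FOLLOW(A) = ["a"]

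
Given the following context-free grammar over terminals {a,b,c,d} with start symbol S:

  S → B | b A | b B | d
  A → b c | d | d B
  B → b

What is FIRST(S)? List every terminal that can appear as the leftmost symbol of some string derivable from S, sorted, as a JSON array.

FIRST sets, iterate to fixpoint:
round 1:
  A via A→b c: +{b}
  A via A→d: +{d}
  B via B→b: +{b}
  S via S→B: +{b}
  S via S→d: +{d}
  FIRST(S)={b,d}  FIRST(A)={b,d}  FIRST(B)={b}
round 2: done
  FIRST(S)={b,d}  FIRST(A)={b,d}  FIRST(B)={b}

FIRST(S) = ["b", "d"]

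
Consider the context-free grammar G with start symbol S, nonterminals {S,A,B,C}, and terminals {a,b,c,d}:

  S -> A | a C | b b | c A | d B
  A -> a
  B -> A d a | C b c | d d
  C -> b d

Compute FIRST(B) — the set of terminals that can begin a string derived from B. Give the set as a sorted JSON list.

FIRST sets, iterate to fixpoint:
round 1:
  A via A→a: +{a}
  B via B→A d a: +{a}
  B via B→d d: +{d}
  C via C→b d: +{b}
  S via S→A: +{a}
  S via S→b b: +{b}
  S via S→c A: +{c}
  S via S→d B: +{d}
  FIRST[S]={a,b,c,d}  FIRST[A]={a}  FIRST[B]={a,d}  FIRST[C]={b}
round 2:
  B via B→C b c: +{b}
  FIRST[S]={a,b,c,d}  FIRST[A]={a}  FIRST[B]={a,b,d}  FIRST[C]={b}
round 3: (no change)
  FIRST[S]={a,b,c,d}  FIRST[A]={a}  FIRST[B]={a,b,d}  FIRST[C]={b}

FIRST(B) = ["a", "b", "d"]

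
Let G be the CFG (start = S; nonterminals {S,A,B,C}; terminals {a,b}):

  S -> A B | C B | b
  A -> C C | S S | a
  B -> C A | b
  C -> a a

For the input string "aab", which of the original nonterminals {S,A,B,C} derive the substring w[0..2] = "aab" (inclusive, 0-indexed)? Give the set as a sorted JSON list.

CNF form of G:
  S -> A B | C B | b
  A -> C C | S S | a
  B -> C A | b
  C -> T0 T0
  T0 -> a

CYK fill — only the sub-triangle for w[0..2]:
  [0..0]={A,T0}  "a"  orig:{A}
  [1..1]={A,T0}  "a"  orig:{A}
  [2..2]={B,S}  "b"
  [0..1]={C}  "aa"
  [1..2]={S}  "ab"
  [0..2]={S}  "aab"

Original NTs in T[0,2] deriving "aab": ["S"]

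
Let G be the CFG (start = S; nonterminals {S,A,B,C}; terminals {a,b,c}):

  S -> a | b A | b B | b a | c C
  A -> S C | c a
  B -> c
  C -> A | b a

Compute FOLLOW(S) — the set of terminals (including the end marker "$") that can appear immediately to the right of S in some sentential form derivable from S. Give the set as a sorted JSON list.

FIRST iteration:
iter 1:
  A via A→c a: +{c}
  B via B→c: +{c}
  C via C→A: +{c}
  C via C→b a: +{b}
  S via S→a: +{a}
  S via S→b A: +{b}
  S via S→c C: +{c}
  S: {a,b,c}  A: {c}  B: {c}  C: {b,c}
iter 2:
  A via A→S C: +{a,b}
  C via C→A: +{a}
  S: {a,b,c}  A: {a,b,c}  B: {c}  C: {a,b,c}
iter 3: (no change)
  S: {a,b,c}  A: {a,b,c}  B: {c}  C: {a,b,c}

FOLLOW iteration:
FOLLOW(S) := {$}
[1]
  A→S C: FOLLOW(S) ⊇ FIRST(C) = {a,b,c}; new: +{a,b,c}
  S→b A: FOLLOW(A) ⊇ FOLLOW(S) ⊇ {$,a,b,c}; new: +{$,a,b,c}
  S→b B: FOLLOW(B) ⊇ FOLLOW(S) ⊇ {$,a,b,c}; new: +{$,a,b,c}
  S→c C: FOLLOW(C) ⊇ FOLLOW(S) ⊇ {$,a,b,c}; new: +{$,a,b,c}
  FOLLOW[S]={$,a,b,c}  FOLLOW[A]={$,a,b,c}  FOLLOW[B]={$,a,b,c}  FOLLOW[C]={$,a,b,c}
[2] — fixpoint
  FOLLOW[S]={$,a,b,c}  FOLLOW[A]={$,a,b,c}  FOLLOW[B]={$,a,b,c}  FOLLOW[C]={$,a,b,c}

FOLLOW(S) = ["$", "a", "b", "c"]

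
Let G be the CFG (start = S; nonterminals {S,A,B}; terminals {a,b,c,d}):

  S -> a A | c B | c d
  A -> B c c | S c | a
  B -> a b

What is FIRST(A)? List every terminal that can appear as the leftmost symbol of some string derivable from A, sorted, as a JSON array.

FIRST sets, iterate to fixpoint:
[1]
  A via A→a: +{a}
  B via B→a b: +{a}
  S via S→a A: +{a}
  S via S→c B: +{c}
  FIRST[S]={a,c}  FIRST[A]={a}  FIRST[B]={a}
[2]
  A via A→S c: +{c}
  FIRST[S]={a,c}  FIRST[A]={a,c}  FIRST[B]={a}
[3] — fixpoint
  FIRST[S]={a,c}  FIRST[A]={a,c}  FIRST[B]={a}

FIRST(A) = ["a", "c"]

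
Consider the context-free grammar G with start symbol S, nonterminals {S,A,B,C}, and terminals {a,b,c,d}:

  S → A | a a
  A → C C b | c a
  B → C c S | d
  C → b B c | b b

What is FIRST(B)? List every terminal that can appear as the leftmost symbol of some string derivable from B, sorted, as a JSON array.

Compute FIRST by fixpoint:
[1]
  A via A→c a: +{c}
  B via B→d: +{d}
  C via C→b B c: +{b}
  S via S→A: +{c}
  S via S→a a: +{a}
  FIRST(S)={a,c}  FIRST(A)={c}  FIRST(B)={d}  FIRST(C)={b}
[2]
  A via A→C C b: +{b}
  B via B→C c S: +{b}
  S via S→A: +{b}
  FIRST(S)={a,b,c}  FIRST(A)={b,c}  FIRST(B)={b,d}  FIRST(C)={b}
[3] done
  FIRST(S)={a,b,c}  FIRST(A)={b,c}  FIRST(B)={b,d}  FIRST(C)={b}

FIRST(B) = ["b", "d"]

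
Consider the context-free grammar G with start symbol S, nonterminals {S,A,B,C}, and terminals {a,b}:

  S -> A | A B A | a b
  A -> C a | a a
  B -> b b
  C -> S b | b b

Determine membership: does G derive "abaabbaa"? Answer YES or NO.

Convert to CNF:
  S -> A X2 | C T0 | T0 T0 | T0 T1
  A -> C T0 | T0 T0
  B -> T1 T1
  C -> S T1 | T1 T1
  T0 -> a
  T1 -> b
  X2 -> B A

Fill CYK table bottom-up:
  T[0,0] 'a' = {T0}  orig:{}
  T[1,1] 'b' = {T1}  orig:{}
  T[2,2] 'a' = {T0}  orig:{}
  T[3,3] 'a' = {T0}  orig:{}
  T[4,4] 'b' = {T1}  orig:{}
  T[5,5] 'b' = {T1}  orig:{}
  T[6,6] 'a' = {T0}  orig:{}
  T[7,7] 'a' = {T0}  orig:{}
  T[0,1] 'ab' = {S}
  T[1,2] 'ba' = ∅
  T[2,3] 'aa' = {A,S}
  T[3,4] 'ab' = {S}
  T[4,5] 'bb' = {B,C}
  T[5,6] 'ba' = ∅
  T[6,7] 'aa' = {A,S}
  T[0,2] 'aba' = ∅
  T[1,3] 'baa' = ∅
  T[2,4] 'aab' = {C}
  T[3,5] 'abb' = {C}
  T[4,6] 'bba' = {A,S}
  T[5,7] 'baa' = ∅
  T[0,3] 'abaa' = ∅
  T[1,4] 'baab' = ∅
  T[2,5] 'aabb' = ∅
  T[3,6] 'abba' = {A,S}
  T[4,7] 'bbaa' = {X2}  orig:{}
  T[0,4] 'abaab' = ∅
  T[1,5] 'baabb' = ∅
  T[2,6] 'aabba' = ∅
  T[3,7] 'abbaa' = ∅
  T[0,5] 'abaabb' = ∅
  T[1,6] 'baabba' = ∅
  T[2,7] 'aabbaa' = {S}
  T[0,6] 'abaabba' = ∅
  T[1,7] 'baabbaa' = ∅
  T[0,7] 'abaabbaa' = ∅

S ∉ T[0,7] ⇒ NO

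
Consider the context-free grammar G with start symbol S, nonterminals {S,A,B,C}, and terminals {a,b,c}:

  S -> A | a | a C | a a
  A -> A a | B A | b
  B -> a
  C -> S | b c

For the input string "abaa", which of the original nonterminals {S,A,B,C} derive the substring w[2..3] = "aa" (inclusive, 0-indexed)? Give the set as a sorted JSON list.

Convert to CNF:
  S -> A T0 | B A | T0 C | T0 T0 | a | b
  A -> A T0 | B A | b
  B -> a
  C -> A T0 | B A | T0 C | T0 T0 | T1 T2 | a | b
  T0 -> a
  T1 -> b
  T2 -> c

CYK fill (cells [i..j] with 2 ≤ i ≤ j ≤ 3 only):
  T[2,2] 'a' = {B,C,S,T0}  orig:{B,C,S}
  T[3,3] 'a' = {B,C,S,T0}  orig:{B,C,S}
  T[2,3] 'aa' = {C,S}

Original NTs in T[2,3] deriving "aa": ["C", "S"]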